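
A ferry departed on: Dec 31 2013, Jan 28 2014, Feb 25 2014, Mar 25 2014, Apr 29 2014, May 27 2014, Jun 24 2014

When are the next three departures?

All Tuesdays; the gaps (28, 28, 28, 35, 28, 28) vary with month length.
This is the last Tuesday of each month.
July 2014 ends with Tuesday Jul 29 2014.
August 2014 ends with Tuesday Aug 26 2014.
September 2014 ends with Tuesday Sep 30 2014.

Jul 29 2014, Aug 26 2014, Sep 30 2014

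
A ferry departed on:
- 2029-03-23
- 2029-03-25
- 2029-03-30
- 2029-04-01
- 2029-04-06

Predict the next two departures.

Gaps: 2, 5, 2, 5 days — not constant, but cyclic with period 2.
The events fall on every Friday and Sunday.
The following Sunday is 2029-04-08.
The following Friday is 2029-04-13.

2029-04-08, 2029-04-13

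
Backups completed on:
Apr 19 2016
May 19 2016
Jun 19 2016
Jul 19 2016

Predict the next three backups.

Each date is the 19th; the gaps (30, 31, 30) track the month lengths.
The rule is the 19th of each month.
Next: August 2016 → Aug 19 2016.
September 2016: Sep 19 2016.
Next: October 2016 → Oct 19 2016.

Aug 19 2016, Sep 19 2016, Oct 19 2016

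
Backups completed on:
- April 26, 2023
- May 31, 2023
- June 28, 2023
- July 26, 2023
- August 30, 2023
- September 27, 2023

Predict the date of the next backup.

All Wednesdays; the gaps (35, 28, 28, 35, 28) vary with month length.
This is the last Wednesday of each month.
Last Wednesday of October 2023: October 25, 2023.

October 25, 2023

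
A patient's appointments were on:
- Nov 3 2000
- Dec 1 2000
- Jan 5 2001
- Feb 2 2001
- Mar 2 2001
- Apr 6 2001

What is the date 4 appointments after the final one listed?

All dates are Fridays, 28, 35, 28, 28, 35 days apart.
Specifically, the 1st Friday of each month.
May 2001 — 1st Friday is May 4 2001.
1st Friday of June 2001: Jun 1 2001.
1st Friday of July 2001: Jul 6 2001.
August 2001 — 1st Friday is Aug 3 2001.

Aug 3 2001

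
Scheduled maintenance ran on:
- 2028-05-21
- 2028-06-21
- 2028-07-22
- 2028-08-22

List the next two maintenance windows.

The spacing is 31, 31, 31 days — always 31 days.
2028-08-22 + 31 days = 2028-09-22.
2028-09-22 + 31 days = 2028-10-23.

2028-09-22, 2028-10-23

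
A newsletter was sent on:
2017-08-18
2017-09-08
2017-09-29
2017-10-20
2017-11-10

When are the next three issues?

Gaps between consecutive events: 21, 21, 21, 21 days — a constant 21-day interval.
2017-11-10 + 21 days = 2017-12-01.
2017-12-01 + 21 days = 2017-12-22.
2017-12-22 + 21 days = 2018-01-12.

2017-12-01, 2017-12-22, 2018-01-12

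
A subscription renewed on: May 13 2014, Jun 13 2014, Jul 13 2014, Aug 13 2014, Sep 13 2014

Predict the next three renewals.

Gaps: 31, 30, 31, 31 days — not constant. Every event is on the 13th of the month.
Pattern: the 13th of each month.
October 2014: Oct 13 2014.
November 2014: Nov 13 2014.
December 2014: Dec 13 2014.

Oct 13 2014, Nov 13 2014, Dec 13 2014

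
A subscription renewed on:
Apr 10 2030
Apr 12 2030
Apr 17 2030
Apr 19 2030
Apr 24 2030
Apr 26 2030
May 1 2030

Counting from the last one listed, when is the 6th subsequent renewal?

The gap pattern 2, 5, 2, 5, 2, 5 repeats every 2 events.
These are the Wednesdays and Fridays of each week.
The following Friday is May 3 2030.
Next Wednesday: May 8 2030.
The following Friday is May 10 2030.
The following Wednesday is May 15 2030.
The following Friday is May 17 2030.
Next Wednesday: May 22 2030.

May 22 2030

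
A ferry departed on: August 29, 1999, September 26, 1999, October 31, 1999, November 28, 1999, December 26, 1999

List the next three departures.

January 30, 2000; February 27, 2000; March 26, 2000

All Sundays; the gaps (28, 35, 28, 28) vary with month length.
This is the last Sunday of each month.
January 2000 ends with Sunday January 30, 2000.
February 2000 ends with Sunday February 27, 2000.
Last Sunday of March 2000: March 26, 2000.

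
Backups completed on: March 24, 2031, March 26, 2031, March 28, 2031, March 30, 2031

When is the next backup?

April 1, 2031

Every event comes 2 days after the last (2, 2, 2).
March 30, 2031 + 2 days = April 1, 2031.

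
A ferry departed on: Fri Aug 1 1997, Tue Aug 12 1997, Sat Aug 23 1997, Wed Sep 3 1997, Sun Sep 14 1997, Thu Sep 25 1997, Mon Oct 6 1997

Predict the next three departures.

Every event comes 11 days after the last (11, 11, 11, 11, 11, 11).
Mon Oct 6 1997 + 11 days = Fri Oct 17 1997.
Fri Oct 17 1997 + 11 days = Tue Oct 28 1997.
Tue Oct 28 1997 + 11 days = Sat Nov 8 1997.

Fri Oct 17 1997, Tue Oct 28 1997, Sat Nov 8 1997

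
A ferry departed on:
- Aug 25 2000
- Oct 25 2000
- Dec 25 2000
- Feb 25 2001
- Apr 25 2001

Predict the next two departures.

Each date is the 25th; the gaps (61, 61, 62, 59) track the month lengths.
The rule is the 25th of every 2 months.
June 2001: Jun 25 2001.
August 2001: Aug 25 2001.

Jun 25 2001, Aug 25 2001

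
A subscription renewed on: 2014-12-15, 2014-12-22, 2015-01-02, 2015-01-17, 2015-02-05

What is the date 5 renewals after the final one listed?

2015-07-10

The spacing grows by 4 each time: 7, 11, 15, 19 days.
Next gap: 23 days. 2015-02-05 + 23 days = 2015-02-28.
Next gap: 27 days. 2015-02-28 + 27 days = 2015-03-27.
Next gap: 31 days. 2015-03-27 + 31 days = 2015-04-27.
Next gap: 35 days. 2015-04-27 + 35 days = 2015-06-01.
Next gap: 39 days. 2015-06-01 + 39 days = 2015-07-10.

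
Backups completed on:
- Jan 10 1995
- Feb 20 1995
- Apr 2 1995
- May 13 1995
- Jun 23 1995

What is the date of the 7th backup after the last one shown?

Apr 5 1996

Gaps between consecutive events: 41, 41, 41, 41 days — a constant 41-day interval.
Jun 23 1995 + 41 days = Aug 3 1995.
Aug 3 1995 + 41 days = Sep 13 1995.
Sep 13 1995 + 41 days = Oct 24 1995.
Oct 24 1995 + 41 days = Dec 4 1995.
Dec 4 1995 + 41 days = Jan 14 1996.
Jan 14 1996 + 41 days = Feb 24 1996.
Feb 24 1996 + 41 days = Apr 5 1996.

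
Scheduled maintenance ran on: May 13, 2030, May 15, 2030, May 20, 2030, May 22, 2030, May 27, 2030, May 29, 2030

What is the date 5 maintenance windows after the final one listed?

The gap pattern 2, 5, 2, 5, 2 repeats every 2 events.
These are the Mondays and Wednesdays of each week.
Next Monday: June 3, 2030.
The following Wednesday is June 5, 2030.
The following Monday is June 10, 2030.
Next Wednesday: June 12, 2030.
Next Monday: June 17, 2030.

June 17, 2030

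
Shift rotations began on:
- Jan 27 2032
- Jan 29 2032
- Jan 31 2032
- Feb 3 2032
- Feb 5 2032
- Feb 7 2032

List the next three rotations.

Feb 10 2032, Feb 12 2032, Feb 14 2032

Gaps: 2, 2, 3, 2, 2 days — not constant, but cyclic with period 3.
The events fall on every Tuesday, Thursday and Saturday.
The following Tuesday is Feb 10 2032.
The following Thursday is Feb 12 2032.
The following Saturday is Feb 14 2032.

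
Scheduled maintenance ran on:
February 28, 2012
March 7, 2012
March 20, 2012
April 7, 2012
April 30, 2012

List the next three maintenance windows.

Intervals are 8, 13, 18, 23 days — an arithmetic progression with common difference 5.
Next gap: 28 days. April 30, 2012 + 28 days = May 28, 2012.
Next gap: 33 days. May 28, 2012 + 33 days = June 30, 2012.
Next gap: 38 days. June 30, 2012 + 38 days = August 7, 2012.

May 28, 2012; June 30, 2012; August 7, 2012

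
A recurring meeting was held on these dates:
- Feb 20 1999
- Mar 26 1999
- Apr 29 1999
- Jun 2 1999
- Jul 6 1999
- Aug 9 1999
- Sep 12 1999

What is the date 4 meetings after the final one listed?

Jan 26 2000

Gaps between consecutive events: 34, 34, 34, 34, 34, 34 days — a constant 34-day interval.
Sep 12 1999 + 34 days = Oct 16 1999.
Oct 16 1999 + 34 days = Nov 19 1999.
Nov 19 1999 + 34 days = Dec 23 1999.
Dec 23 1999 + 34 days = Jan 26 2000.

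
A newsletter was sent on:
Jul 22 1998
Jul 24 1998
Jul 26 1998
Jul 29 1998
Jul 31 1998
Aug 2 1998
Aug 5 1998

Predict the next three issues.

Aug 7 1998, Aug 9 1998, Aug 12 1998

The gap pattern 2, 2, 3, 2, 2, 3 repeats every 3 events.
These are the Wednesdays, Fridays and Sundays of each week.
The following Friday is Aug 7 1998.
The following Sunday is Aug 9 1998.
Next Wednesday: Aug 12 1998.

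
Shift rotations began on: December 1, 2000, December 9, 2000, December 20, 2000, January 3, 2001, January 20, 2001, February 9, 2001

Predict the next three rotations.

March 4, 2001; March 30, 2001; April 28, 2001

Intervals are 8, 11, 14, 17, 20 days — an arithmetic progression with common difference 3.
Next gap: 23 days. February 9, 2001 + 23 days = March 4, 2001.
Next gap: 26 days. March 4, 2001 + 26 days = March 30, 2001.
Next gap: 29 days. March 30, 2001 + 29 days = April 28, 2001.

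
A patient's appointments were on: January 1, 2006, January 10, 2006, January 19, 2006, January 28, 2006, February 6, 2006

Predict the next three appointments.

February 15, 2006; February 24, 2006; March 5, 2006

Gaps between consecutive events: 9, 9, 9, 9 days — a constant 9-day interval.
February 6, 2006 + 9 days = February 15, 2006.
February 15, 2006 + 9 days = February 24, 2006.
February 24, 2006 + 9 days = March 5, 2006.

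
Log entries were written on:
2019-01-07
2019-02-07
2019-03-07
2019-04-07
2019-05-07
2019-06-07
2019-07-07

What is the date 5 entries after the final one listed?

Gaps: 31, 28, 31, 30, 31, 30 days — not constant. Every event is on the 7th of the month.
Pattern: the 7th of each month.
August 2019: 2019-08-07.
September 2019: 2019-09-07.
October 2019: 2019-10-07.
November 2019: 2019-11-07.
Next: December 2019 → 2019-12-07.

2019-12-07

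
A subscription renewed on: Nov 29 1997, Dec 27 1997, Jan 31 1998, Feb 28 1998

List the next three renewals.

Mar 28 1998, Apr 25 1998, May 30 1998

Every date is a Saturday; gaps 28, 35, 28 days.
Each is the last Saturday of its month (at least one falls on the 29th or later, ruling out '4th Saturday').
March 1998 ends with Saturday Mar 28 1998.
Last Saturday of April 1998: Apr 25 1998.
May 1998 ends with Saturday May 30 1998.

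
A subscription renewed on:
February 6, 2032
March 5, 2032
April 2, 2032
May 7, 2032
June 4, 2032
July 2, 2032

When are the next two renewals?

August 6, 2032; September 3, 2032

All dates are Fridays, 28, 28, 35, 28, 28 days apart.
Specifically, the 1st Friday of each month.
August 2032 — 1st Friday is August 6, 2032.
September 2032 — 1st Friday is September 3, 2032.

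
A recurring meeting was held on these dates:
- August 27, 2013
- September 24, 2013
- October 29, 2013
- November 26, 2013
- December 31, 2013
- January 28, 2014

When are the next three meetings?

February 25, 2014; March 25, 2014; April 29, 2014

Every date is a Tuesday; gaps 28, 35, 28, 35, 28 days.
Each is the last Tuesday of its month (at least one falls on the 29th or later, ruling out '4th Tuesday').
Last Tuesday of February 2014: February 25, 2014.
Last Tuesday of March 2014: March 25, 2014.
April 2014 ends with Tuesday April 29, 2014.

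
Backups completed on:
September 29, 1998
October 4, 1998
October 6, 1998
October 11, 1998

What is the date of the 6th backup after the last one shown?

November 1, 1998

Every event lands on a Tuesday or Sunday (gaps cycle 5, 2, 5).
So the schedule is: every Tuesday and Sunday.
The following Tuesday is October 13, 1998.
Next Sunday: October 18, 1998.
Next Tuesday: October 20, 1998.
Next Sunday: October 25, 1998.
Next Tuesday: October 27, 1998.
Next Sunday: November 1, 1998.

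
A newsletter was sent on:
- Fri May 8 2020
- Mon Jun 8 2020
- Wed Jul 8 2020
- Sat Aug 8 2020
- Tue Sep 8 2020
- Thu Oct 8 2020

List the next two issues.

Each date is the 8th; the gaps (31, 30, 31, 31, 30) track the month lengths.
The rule is the 8th of each month.
November 2020: Sun Nov 8 2020.
December 2020: Tue Dec 8 2020.

Sun Nov 8 2020, Tue Dec 8 2020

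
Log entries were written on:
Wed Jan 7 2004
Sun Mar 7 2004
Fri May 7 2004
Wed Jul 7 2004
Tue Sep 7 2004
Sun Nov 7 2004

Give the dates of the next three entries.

The day-of-month is always 7 (60, 61, 61, 62, 61 days between events).
So this recurs on the 7th of every 2 months.
January 2005: Fri Jan 7 2005.
March 2005: Mon Mar 7 2005.
Next: May 2005 → Sat May 7 2005.

Fri Jan 7 2005, Mon Mar 7 2005, Sat May 7 2005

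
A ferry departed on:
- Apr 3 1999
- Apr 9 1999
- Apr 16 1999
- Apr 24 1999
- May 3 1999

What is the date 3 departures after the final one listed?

Jun 5 1999

Intervals are 6, 7, 8, 9 days — an arithmetic progression with common difference 1.
Next gap: 10 days. May 3 1999 + 10 days = May 13 1999.
Next gap: 11 days. May 13 1999 + 11 days = May 24 1999.
Next gap: 12 days. May 24 1999 + 12 days = Jun 5 1999.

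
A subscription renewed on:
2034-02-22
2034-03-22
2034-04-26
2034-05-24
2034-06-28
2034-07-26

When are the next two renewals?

Gaps: 28, 35, 28, 35, 28 days — a mix of 28 and 35. Every date is a Wednesday.
Each is the 4th Wednesday of its month.
August 2034 — 4th Wednesday is 2034-08-23.
September 2034 — 4th Wednesday is 2034-09-27.

2034-08-23, 2034-09-27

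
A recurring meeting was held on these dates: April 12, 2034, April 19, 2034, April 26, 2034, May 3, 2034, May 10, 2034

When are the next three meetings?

May 17, 2034; May 24, 2034; May 31, 2034

Every event comes 7 days after the last (7, 7, 7, 7).
May 10, 2034 + 7 days = May 17, 2034.
May 17, 2034 + 7 days = May 24, 2034.
May 24, 2034 + 7 days = May 31, 2034.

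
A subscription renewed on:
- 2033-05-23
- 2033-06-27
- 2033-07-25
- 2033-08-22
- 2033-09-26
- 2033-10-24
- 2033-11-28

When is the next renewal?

These are Mondays at 28- or 35-day spacing (35, 28, 28, 35, 28, 35).
The pattern: 4th Monday of the month.
December 2033 — 4th Monday is 2033-12-26.

2033-12-26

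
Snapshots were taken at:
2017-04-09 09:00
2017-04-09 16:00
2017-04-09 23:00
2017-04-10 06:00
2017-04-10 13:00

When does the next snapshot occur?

Gaps: 7, 7, 7, 7 hours — each event is 7 hours after the previous one.
2017-04-10 13:00 + 7 h = 2017-04-10 20:00.

2017-04-10 20:00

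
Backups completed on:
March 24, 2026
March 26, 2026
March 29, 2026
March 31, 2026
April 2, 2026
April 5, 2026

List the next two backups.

April 7, 2026; April 9, 2026

Gaps: 2, 3, 2, 2, 3 days — not constant, but cyclic with period 3.
The events fall on every Tuesday, Thursday and Sunday.
Next Tuesday: April 7, 2026.
Next Thursday: April 9, 2026.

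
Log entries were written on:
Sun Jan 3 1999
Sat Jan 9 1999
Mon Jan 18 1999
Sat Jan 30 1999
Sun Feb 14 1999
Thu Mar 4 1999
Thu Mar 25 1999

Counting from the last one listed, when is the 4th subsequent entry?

Sat Jul 17 1999

Gaps: 6, 9, 12, 15, 18, 21 days — each gap is 3 larger than the previous one.
Next gap: 24 days. Thu Mar 25 1999 + 24 days = Sun Apr 18 1999.
Next gap: 27 days. Sun Apr 18 1999 + 27 days = Sat May 15 1999.
Next gap: 30 days. Sat May 15 1999 + 30 days = Mon Jun 14 1999.
Next gap: 33 days. Mon Jun 14 1999 + 33 days = Sat Jul 17 1999.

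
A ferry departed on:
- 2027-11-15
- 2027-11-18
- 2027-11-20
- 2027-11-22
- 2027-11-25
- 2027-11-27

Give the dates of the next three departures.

Every event lands on a Monday or Thursday or Saturday (gaps cycle 3, 2, 2, 3, 2).
So the schedule is: every Monday, Thursday and Saturday.
The following Monday is 2027-11-29.
Next Thursday: 2027-12-02.
Next Saturday: 2027-12-04.

2027-11-29, 2027-12-02, 2027-12-04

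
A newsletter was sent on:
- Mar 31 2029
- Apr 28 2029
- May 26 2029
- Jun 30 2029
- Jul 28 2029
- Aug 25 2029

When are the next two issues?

Sep 29 2029, Oct 27 2029

All Saturdays; the gaps (28, 28, 35, 28, 28) vary with month length.
This is the last Saturday of each month.
September 2029 ends with Saturday Sep 29 2029.
Last Saturday of October 2029: Oct 27 2029.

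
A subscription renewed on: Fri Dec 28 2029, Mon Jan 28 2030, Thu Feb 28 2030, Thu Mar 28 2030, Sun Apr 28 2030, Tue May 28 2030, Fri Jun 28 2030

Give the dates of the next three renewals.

Sun Jul 28 2030, Wed Aug 28 2030, Sat Sep 28 2030

Each date is the 28th; the gaps (31, 31, 28, 31, 30, 31) track the month lengths.
The rule is the 28th of each month.
Next: July 2030 → Sun Jul 28 2030.
Next: August 2030 → Wed Aug 28 2030.
Next: September 2030 → Sat Sep 28 2030.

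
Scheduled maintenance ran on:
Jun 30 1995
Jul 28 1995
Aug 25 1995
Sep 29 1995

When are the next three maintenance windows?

Oct 27 1995, Nov 24 1995, Dec 29 1995

Every date is a Friday; gaps 28, 28, 35 days.
Each is the last Friday of its month (at least one falls on the 29th or later, ruling out '4th Friday').
Last Friday of October 1995: Oct 27 1995.
November 1995 ends with Friday Nov 24 1995.
Last Friday of December 1995: Dec 29 1995.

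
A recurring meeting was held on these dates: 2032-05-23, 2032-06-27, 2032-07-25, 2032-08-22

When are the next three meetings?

Gaps: 35, 28, 28 days — a mix of 28 and 35. Every date is a Sunday.
Each is the 4th Sunday of its month.
4th Sunday of September 2032: 2032-09-26.
4th Sunday of October 2032: 2032-10-24.
November 2032 — 4th Sunday is 2032-11-28.

2032-09-26, 2032-10-24, 2032-11-28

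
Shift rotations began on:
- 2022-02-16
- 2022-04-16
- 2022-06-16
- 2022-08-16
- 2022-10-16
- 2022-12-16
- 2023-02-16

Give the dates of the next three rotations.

2023-04-16, 2023-06-16, 2023-08-16

Gaps: 59, 61, 61, 61, 61, 62 days — not constant. Every event is on the 16th of the month.
Pattern: the 16th of every 2 months.
April 2023: 2023-04-16.
Next: June 2023 → 2023-06-16.
August 2023: 2023-08-16.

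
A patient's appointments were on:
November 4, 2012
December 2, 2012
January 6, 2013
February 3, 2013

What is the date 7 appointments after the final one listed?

These are Sundays at 28- or 35-day spacing (28, 35, 28).
The pattern: 1st Sunday of the month.
March 2013 — 1st Sunday is March 3, 2013.
1st Sunday of April 2013: April 7, 2013.
1st Sunday of May 2013: May 5, 2013.
1st Sunday of June 2013: June 2, 2013.
1st Sunday of July 2013: July 7, 2013.
August 2013 — 1st Sunday is August 4, 2013.
1st Sunday of September 2013: September 1, 2013.

September 1, 2013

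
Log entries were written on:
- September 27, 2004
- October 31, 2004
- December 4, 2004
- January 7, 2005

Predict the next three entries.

February 10, 2005; March 16, 2005; April 19, 2005

The spacing is 34, 34, 34 days — always 34 days.
January 7, 2005 + 34 days = February 10, 2005.
February 10, 2005 + 34 days = March 16, 2005.
March 16, 2005 + 34 days = April 19, 2005.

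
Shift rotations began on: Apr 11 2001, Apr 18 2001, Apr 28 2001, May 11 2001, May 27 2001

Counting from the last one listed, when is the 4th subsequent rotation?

Intervals are 7, 10, 13, 16 days — an arithmetic progression with common difference 3.
Next gap: 19 days. May 27 2001 + 19 days = Jun 15 2001.
Next gap: 22 days. Jun 15 2001 + 22 days = Jul 7 2001.
Next gap: 25 days. Jul 7 2001 + 25 days = Aug 1 2001.
Next gap: 28 days. Aug 1 2001 + 28 days = Aug 29 2001.

Aug 29 2001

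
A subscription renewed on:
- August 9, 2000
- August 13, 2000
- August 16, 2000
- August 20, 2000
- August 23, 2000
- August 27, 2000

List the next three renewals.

August 30, 2000; September 3, 2000; September 6, 2000

The gap pattern 4, 3, 4, 3, 4 repeats every 2 events.
These are the Wednesdays and Sundays of each week.
Next Wednesday: August 30, 2000.
The following Sunday is September 3, 2000.
The following Wednesday is September 6, 2000.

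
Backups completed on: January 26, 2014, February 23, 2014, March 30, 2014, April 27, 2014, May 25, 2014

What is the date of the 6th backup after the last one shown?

November 30, 2014

All Sundays; the gaps (28, 35, 28, 28) vary with month length.
This is the last Sunday of each month.
Last Sunday of June 2014: June 29, 2014.
July 2014 ends with Sunday July 27, 2014.
Last Sunday of August 2014: August 31, 2014.
Last Sunday of September 2014: September 28, 2014.
October 2014 ends with Sunday October 26, 2014.
November 2014 ends with Sunday November 30, 2014.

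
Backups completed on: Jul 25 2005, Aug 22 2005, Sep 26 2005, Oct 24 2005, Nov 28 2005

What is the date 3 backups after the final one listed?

These are Mondays at 28- or 35-day spacing (28, 35, 28, 35).
The pattern: 4th Monday of the month.
4th Monday of December 2005: Dec 26 2005.
January 2006 — 4th Monday is Jan 23 2006.
February 2006 — 4th Monday is Feb 27 2006.

Feb 27 2006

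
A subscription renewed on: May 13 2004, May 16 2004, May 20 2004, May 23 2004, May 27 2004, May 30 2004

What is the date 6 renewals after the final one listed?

Jun 20 2004

Gaps: 3, 4, 3, 4, 3 days — not constant, but cyclic with period 2.
The events fall on every Thursday and Sunday.
Next Thursday: Jun 3 2004.
The following Sunday is Jun 6 2004.
Next Thursday: Jun 10 2004.
Next Sunday: Jun 13 2004.
Next Thursday: Jun 17 2004.
Next Sunday: Jun 20 2004.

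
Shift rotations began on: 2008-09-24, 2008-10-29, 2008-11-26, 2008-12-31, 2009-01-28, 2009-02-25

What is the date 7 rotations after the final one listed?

All Wednesdays; the gaps (35, 28, 35, 28, 28) vary with month length.
This is the last Wednesday of each month.
March 2009 ends with Wednesday 2009-03-25.
April 2009 ends with Wednesday 2009-04-29.
Last Wednesday of May 2009: 2009-05-27.
June 2009 ends with Wednesday 2009-06-24.
July 2009 ends with Wednesday 2009-07-29.
August 2009 ends with Wednesday 2009-08-26.
Last Wednesday of September 2009: 2009-09-30.

2009-09-30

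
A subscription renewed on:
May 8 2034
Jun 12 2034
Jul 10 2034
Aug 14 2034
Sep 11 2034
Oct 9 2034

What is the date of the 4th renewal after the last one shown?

Feb 12 2035

All dates are Mondays, 35, 28, 35, 28, 28 days apart.
Specifically, the 2nd Monday of each month.
November 2034 — 2nd Monday is Nov 13 2034.
December 2034 — 2nd Monday is Dec 11 2034.
2nd Monday of January 2035: Jan 8 2035.
February 2035 — 2nd Monday is Feb 12 2035.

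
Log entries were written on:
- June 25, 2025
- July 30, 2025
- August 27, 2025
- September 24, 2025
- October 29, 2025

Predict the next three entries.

November 26, 2025; December 31, 2025; January 28, 2026

Every date is a Wednesday; gaps 35, 28, 28, 35 days.
Each is the last Wednesday of its month (at least one falls on the 29th or later, ruling out '4th Wednesday').
November 2025 ends with Wednesday November 26, 2025.
Last Wednesday of December 2025: December 31, 2025.
January 2026 ends with Wednesday January 28, 2026.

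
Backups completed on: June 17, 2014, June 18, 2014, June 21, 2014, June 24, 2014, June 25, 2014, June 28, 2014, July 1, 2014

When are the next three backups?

Every event lands on a Tuesday or Wednesday or Saturday (gaps cycle 1, 3, 3, 1, 3, 3).
So the schedule is: every Tuesday, Wednesday and Saturday.
Next Wednesday: July 2, 2014.
Next Saturday: July 5, 2014.
Next Tuesday: July 8, 2014.

July 2, 2014; July 5, 2014; July 8, 2014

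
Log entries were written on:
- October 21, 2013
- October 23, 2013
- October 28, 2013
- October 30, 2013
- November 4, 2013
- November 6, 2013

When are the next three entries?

Gaps: 2, 5, 2, 5, 2 days — not constant, but cyclic with period 2.
The events fall on every Monday and Wednesday.
Next Monday: November 11, 2013.
The following Wednesday is November 13, 2013.
The following Monday is November 18, 2013.

November 11, 2013; November 13, 2013; November 18, 2013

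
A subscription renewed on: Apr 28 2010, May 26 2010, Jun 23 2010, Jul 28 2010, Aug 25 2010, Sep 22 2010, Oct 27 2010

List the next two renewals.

Nov 24 2010, Dec 22 2010

Gaps: 28, 28, 35, 28, 28, 35 days — a mix of 28 and 35. Every date is a Wednesday.
Each is the 4th Wednesday of its month.
November 2010 — 4th Wednesday is Nov 24 2010.
December 2010 — 4th Wednesday is Dec 22 2010.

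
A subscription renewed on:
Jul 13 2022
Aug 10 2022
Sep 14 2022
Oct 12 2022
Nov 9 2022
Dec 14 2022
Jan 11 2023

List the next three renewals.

These are Wednesdays at 28- or 35-day spacing (28, 35, 28, 28, 35, 28).
The pattern: 2nd Wednesday of the month.
February 2023 — 2nd Wednesday is Feb 8 2023.
March 2023 — 2nd Wednesday is Mar 8 2023.
2nd Wednesday of April 2023: Apr 12 2023.

Feb 8 2023, Mar 8 2023, Apr 12 2023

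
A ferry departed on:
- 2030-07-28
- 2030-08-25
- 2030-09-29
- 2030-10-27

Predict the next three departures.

These are Sundays with 28, 35, 28-day gaps.
Each is the final Sunday of its month — 2030-09-29 is past the 28th, so '4th Sunday' doesn't fit.
November 2030 ends with Sunday 2030-11-24.
December 2030 ends with Sunday 2030-12-29.
January 2031 ends with Sunday 2031-01-26.

2030-11-24, 2030-12-29, 2031-01-26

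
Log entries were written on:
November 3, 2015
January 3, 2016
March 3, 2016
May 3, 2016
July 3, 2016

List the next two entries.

Each date is the 3rd; the gaps (61, 60, 61, 61) track the month lengths.
The rule is the 3rd of every 2 months.
Next: September 2016 → September 3, 2016.
November 2016: November 3, 2016.

September 3, 2016; November 3, 2016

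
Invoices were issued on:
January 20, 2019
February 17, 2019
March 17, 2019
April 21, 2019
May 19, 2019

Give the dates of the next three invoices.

All dates are Sundays, 28, 28, 35, 28 days apart.
Specifically, the 3rd Sunday of each month.
3rd Sunday of June 2019: June 16, 2019.
3rd Sunday of July 2019: July 21, 2019.
3rd Sunday of August 2019: August 18, 2019.

June 16, 2019; July 21, 2019; August 18, 2019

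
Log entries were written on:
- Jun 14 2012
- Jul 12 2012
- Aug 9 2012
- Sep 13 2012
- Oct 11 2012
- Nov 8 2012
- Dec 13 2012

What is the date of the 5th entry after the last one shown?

All dates are Thursdays, 28, 28, 35, 28, 28, 35 days apart.
Specifically, the 2nd Thursday of each month.
2nd Thursday of January 2013: Jan 10 2013.
2nd Thursday of February 2013: Feb 14 2013.
March 2013 — 2nd Thursday is Mar 14 2013.
April 2013 — 2nd Thursday is Apr 11 2013.
2nd Thursday of May 2013: May 9 2013.

May 9 2013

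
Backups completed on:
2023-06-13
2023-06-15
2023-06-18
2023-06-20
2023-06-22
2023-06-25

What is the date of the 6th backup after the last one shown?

2023-07-09

Gaps: 2, 3, 2, 2, 3 days — not constant, but cyclic with period 3.
The events fall on every Tuesday, Thursday and Sunday.
The following Tuesday is 2023-06-27.
The following Thursday is 2023-06-29.
Next Sunday: 2023-07-02.
Next Tuesday: 2023-07-04.
The following Thursday is 2023-07-06.
Next Sunday: 2023-07-09.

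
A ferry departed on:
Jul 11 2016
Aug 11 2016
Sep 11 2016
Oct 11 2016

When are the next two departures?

Nov 11 2016, Dec 11 2016

The day-of-month is always 11 (31, 31, 30 days between events).
So this recurs on the 11th of each month.
Next: November 2016 → Nov 11 2016.
December 2016: Dec 11 2016.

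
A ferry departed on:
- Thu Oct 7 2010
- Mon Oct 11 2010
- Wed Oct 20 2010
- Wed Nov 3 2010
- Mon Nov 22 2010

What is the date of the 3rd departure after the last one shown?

The spacing grows by 5 each time: 4, 9, 14, 19 days.
Next gap: 24 days. Mon Nov 22 2010 + 24 days = Thu Dec 16 2010.
Next gap: 29 days. Thu Dec 16 2010 + 29 days = Fri Jan 14 2011.
Next gap: 34 days. Fri Jan 14 2011 + 34 days = Thu Feb 17 2011.

Thu Feb 17 2011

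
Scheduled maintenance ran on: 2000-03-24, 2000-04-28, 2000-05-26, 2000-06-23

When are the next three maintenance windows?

These are Fridays at 28- or 35-day spacing (35, 28, 28).
The pattern: 4th Friday of the month.
4th Friday of July 2000: 2000-07-28.
August 2000 — 4th Friday is 2000-08-25.
4th Friday of September 2000: 2000-09-22.

2000-07-28, 2000-08-25, 2000-09-22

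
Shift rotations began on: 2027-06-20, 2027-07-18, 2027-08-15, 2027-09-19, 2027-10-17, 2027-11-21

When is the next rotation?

2027-12-19

Gaps: 28, 28, 35, 28, 35 days — a mix of 28 and 35. Every date is a Sunday.
Each is the 3rd Sunday of its month.
December 2027 — 3rd Sunday is 2027-12-19.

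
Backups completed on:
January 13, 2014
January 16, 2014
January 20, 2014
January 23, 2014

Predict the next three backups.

January 27, 2014; January 30, 2014; February 3, 2014

The gap pattern 3, 4, 3 repeats every 2 events.
These are the Mondays and Thursdays of each week.
Next Monday: January 27, 2014.
The following Thursday is January 30, 2014.
The following Monday is February 3, 2014.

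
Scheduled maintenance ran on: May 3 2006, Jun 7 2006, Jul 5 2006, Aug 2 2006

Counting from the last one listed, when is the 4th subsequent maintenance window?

All dates are Wednesdays, 35, 28, 28 days apart.
Specifically, the 1st Wednesday of each month.
September 2006 — 1st Wednesday is Sep 6 2006.
1st Wednesday of October 2006: Oct 4 2006.
1st Wednesday of November 2006: Nov 1 2006.
December 2006 — 1st Wednesday is Dec 6 2006.

Dec 6 2006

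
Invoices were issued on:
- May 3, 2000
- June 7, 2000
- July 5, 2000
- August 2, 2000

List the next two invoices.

Gaps: 35, 28, 28 days — a mix of 28 and 35. Every date is a Wednesday.
Each is the 1st Wednesday of its month.
September 2000 — 1st Wednesday is September 6, 2000.
October 2000 — 1st Wednesday is October 4, 2000.

September 6, 2000; October 4, 2000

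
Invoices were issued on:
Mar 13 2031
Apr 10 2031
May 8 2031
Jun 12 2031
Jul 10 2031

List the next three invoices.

All dates are Thursdays, 28, 28, 35, 28 days apart.
Specifically, the 2nd Thursday of each month.
2nd Thursday of August 2031: Aug 14 2031.
September 2031 — 2nd Thursday is Sep 11 2031.
October 2031 — 2nd Thursday is Oct 9 2031.

Aug 14 2031, Sep 11 2031, Oct 9 2031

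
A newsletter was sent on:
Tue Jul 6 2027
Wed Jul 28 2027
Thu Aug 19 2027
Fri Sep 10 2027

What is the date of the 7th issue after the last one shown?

The spacing is 22, 22, 22 days — always 22 days.
Fri Sep 10 2027 + 22 days = Sat Oct 2 2027.
Sat Oct 2 2027 + 22 days = Sun Oct 24 2027.
Sun Oct 24 2027 + 22 days = Mon Nov 15 2027.
Mon Nov 15 2027 + 22 days = Tue Dec 7 2027.
Tue Dec 7 2027 + 22 days = Wed Dec 29 2027.
Wed Dec 29 2027 + 22 days = Thu Jan 20 2028.
Thu Jan 20 2028 + 22 days = Fri Feb 11 2028.

Fri Feb 11 2028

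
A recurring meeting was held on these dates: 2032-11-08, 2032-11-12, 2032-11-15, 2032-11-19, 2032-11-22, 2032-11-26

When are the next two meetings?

The gap pattern 4, 3, 4, 3, 4 repeats every 2 events.
These are the Mondays and Fridays of each week.
The following Monday is 2032-11-29.
The following Friday is 2032-12-03.

2032-11-29, 2032-12-03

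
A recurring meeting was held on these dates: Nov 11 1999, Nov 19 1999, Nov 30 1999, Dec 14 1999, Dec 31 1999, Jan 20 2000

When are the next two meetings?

Feb 12 2000, Mar 9 2000

The spacing grows by 3 each time: 8, 11, 14, 17, 20 days.
Next gap: 23 days. Jan 20 2000 + 23 days = Feb 12 2000.
Next gap: 26 days. Feb 12 2000 + 26 days = Mar 9 2000.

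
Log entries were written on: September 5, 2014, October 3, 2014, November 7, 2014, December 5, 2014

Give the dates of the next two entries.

Gaps: 28, 35, 28 days — a mix of 28 and 35. Every date is a Friday.
Each is the 1st Friday of its month.
January 2015 — 1st Friday is January 2, 2015.
1st Friday of February 2015: February 6, 2015.

January 2, 2015; February 6, 2015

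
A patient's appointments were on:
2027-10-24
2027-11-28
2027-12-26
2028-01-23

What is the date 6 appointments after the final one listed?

These are Sundays at 28- or 35-day spacing (35, 28, 28).
The pattern: 4th Sunday of the month.
4th Sunday of February 2028: 2028-02-27.
March 2028 — 4th Sunday is 2028-03-26.
April 2028 — 4th Sunday is 2028-04-23.
4th Sunday of May 2028: 2028-05-28.
4th Sunday of June 2028: 2028-06-25.
4th Sunday of July 2028: 2028-07-23.

2028-07-23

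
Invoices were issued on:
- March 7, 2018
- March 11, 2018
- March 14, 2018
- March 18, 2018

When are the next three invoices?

The gap pattern 4, 3, 4 repeats every 2 events.
These are the Wednesdays and Sundays of each week.
The following Wednesday is March 21, 2018.
Next Sunday: March 25, 2018.
Next Wednesday: March 28, 2018.

March 21, 2018; March 25, 2018; March 28, 2018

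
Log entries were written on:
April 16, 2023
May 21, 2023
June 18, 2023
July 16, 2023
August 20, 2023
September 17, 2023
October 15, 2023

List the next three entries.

November 19, 2023; December 17, 2023; January 21, 2024

All dates are Sundays, 35, 28, 28, 35, 28, 28 days apart.
Specifically, the 3rd Sunday of each month.
3rd Sunday of November 2023: November 19, 2023.
December 2023 — 3rd Sunday is December 17, 2023.
January 2024 — 3rd Sunday is January 21, 2024.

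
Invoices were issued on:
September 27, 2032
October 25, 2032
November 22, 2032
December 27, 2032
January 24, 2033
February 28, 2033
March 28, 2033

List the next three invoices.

All dates are Mondays, 28, 28, 35, 28, 35, 28 days apart.
Specifically, the 4th Monday of each month.
April 2033 — 4th Monday is April 25, 2033.
4th Monday of May 2033: May 23, 2033.
4th Monday of June 2033: June 27, 2033.

April 25, 2033; May 23, 2033; June 27, 2033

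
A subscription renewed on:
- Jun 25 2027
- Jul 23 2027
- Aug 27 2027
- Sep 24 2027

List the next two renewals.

All dates are Fridays, 28, 35, 28 days apart.
Specifically, the 4th Friday of each month.
October 2027 — 4th Friday is Oct 22 2027.
November 2027 — 4th Friday is Nov 26 2027.

Oct 22 2027, Nov 26 2027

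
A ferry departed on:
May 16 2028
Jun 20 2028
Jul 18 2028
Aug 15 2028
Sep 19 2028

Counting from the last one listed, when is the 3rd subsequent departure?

These are Tuesdays at 28- or 35-day spacing (35, 28, 28, 35).
The pattern: 3rd Tuesday of the month.
October 2028 — 3rd Tuesday is Oct 17 2028.
3rd Tuesday of November 2028: Nov 21 2028.
3rd Tuesday of December 2028: Dec 19 2028.

Dec 19 2028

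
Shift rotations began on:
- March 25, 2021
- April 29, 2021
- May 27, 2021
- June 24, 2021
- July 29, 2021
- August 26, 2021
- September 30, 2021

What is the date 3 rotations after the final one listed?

December 30, 2021

Every date is a Thursday; gaps 35, 28, 28, 35, 28, 35 days.
Each is the last Thursday of its month (at least one falls on the 29th or later, ruling out '4th Thursday').
October 2021 ends with Thursday October 28, 2021.
November 2021 ends with Thursday November 25, 2021.
December 2021 ends with Thursday December 30, 2021.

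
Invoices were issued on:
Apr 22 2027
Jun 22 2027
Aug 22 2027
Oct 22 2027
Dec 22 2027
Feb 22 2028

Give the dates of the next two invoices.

Apr 22 2028, Jun 22 2028

Each date is the 22nd; the gaps (61, 61, 61, 61, 62) track the month lengths.
The rule is the 22nd of every 2 months.
Next: April 2028 → Apr 22 2028.
June 2028: Jun 22 2028.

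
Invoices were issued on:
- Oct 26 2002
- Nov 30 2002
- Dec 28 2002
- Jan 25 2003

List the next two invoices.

These are Saturdays with 35, 28, 28-day gaps.
Each is the final Saturday of its month — Nov 30 2002 is past the 28th, so '4th Saturday' doesn't fit.
Last Saturday of February 2003: Feb 22 2003.
Last Saturday of March 2003: Mar 29 2003.

Feb 22 2003, Mar 29 2003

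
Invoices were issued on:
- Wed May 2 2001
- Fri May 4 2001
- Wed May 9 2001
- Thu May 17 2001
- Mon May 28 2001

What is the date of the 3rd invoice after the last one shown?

Intervals are 2, 5, 8, 11 days — an arithmetic progression with common difference 3.
Next gap: 14 days. Mon May 28 2001 + 14 days = Mon Jun 11 2001.
Next gap: 17 days. Mon Jun 11 2001 + 17 days = Thu Jun 28 2001.
Next gap: 20 days. Thu Jun 28 2001 + 20 days = Wed Jul 18 2001.

Wed Jul 18 2001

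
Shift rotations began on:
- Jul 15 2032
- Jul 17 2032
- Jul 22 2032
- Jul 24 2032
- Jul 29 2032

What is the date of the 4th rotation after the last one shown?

Every event lands on a Thursday or Saturday (gaps cycle 2, 5, 2, 5).
So the schedule is: every Thursday and Saturday.
Next Saturday: Jul 31 2032.
The following Thursday is Aug 5 2032.
Next Saturday: Aug 7 2032.
Next Thursday: Aug 12 2032.

Aug 12 2032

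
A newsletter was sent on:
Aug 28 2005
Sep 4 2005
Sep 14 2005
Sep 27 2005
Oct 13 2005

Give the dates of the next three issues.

Nov 1 2005, Nov 23 2005, Dec 18 2005

The spacing grows by 3 each time: 7, 10, 13, 16 days.
Next gap: 19 days. Oct 13 2005 + 19 days = Nov 1 2005.
Next gap: 22 days. Nov 1 2005 + 22 days = Nov 23 2005.
Next gap: 25 days. Nov 23 2005 + 25 days = Dec 18 2005.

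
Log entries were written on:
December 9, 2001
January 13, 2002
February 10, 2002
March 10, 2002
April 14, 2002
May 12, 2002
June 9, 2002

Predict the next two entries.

July 14, 2002; August 11, 2002

These are Sundays at 28- or 35-day spacing (35, 28, 28, 35, 28, 28).
The pattern: 2nd Sunday of the month.
2nd Sunday of July 2002: July 14, 2002.
August 2002 — 2nd Sunday is August 11, 2002.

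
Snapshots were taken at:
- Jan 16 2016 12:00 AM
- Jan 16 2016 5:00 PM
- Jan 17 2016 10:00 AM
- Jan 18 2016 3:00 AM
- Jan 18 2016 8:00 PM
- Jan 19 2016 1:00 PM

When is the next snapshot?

Jan 20 2016 6:00 AM

Gaps: 17, 17, 17, 17, 17 hours — each event is 17 hours after the previous one.
Jan 19 2016 1:00 PM + 17 h = Jan 20 2016 6:00 AM.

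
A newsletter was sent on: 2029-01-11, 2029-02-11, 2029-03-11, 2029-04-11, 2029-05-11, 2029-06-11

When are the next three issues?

Each date is the 11th; the gaps (31, 28, 31, 30, 31) track the month lengths.
The rule is the 11th of each month.
July 2029: 2029-07-11.
August 2029: 2029-08-11.
September 2029: 2029-09-11.

2029-07-11, 2029-08-11, 2029-09-11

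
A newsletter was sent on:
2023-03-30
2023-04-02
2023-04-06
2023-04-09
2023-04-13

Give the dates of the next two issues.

Every event lands on a Thursday or Sunday (gaps cycle 3, 4, 3, 4).
So the schedule is: every Thursday and Sunday.
Next Sunday: 2023-04-16.
Next Thursday: 2023-04-20.

2023-04-16, 2023-04-20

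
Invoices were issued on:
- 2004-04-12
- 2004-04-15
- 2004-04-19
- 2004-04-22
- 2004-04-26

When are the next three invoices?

Every event lands on a Monday or Thursday (gaps cycle 3, 4, 3, 4).
So the schedule is: every Monday and Thursday.
The following Thursday is 2004-04-29.
The following Monday is 2004-05-03.
The following Thursday is 2004-05-06.

2004-04-29, 2004-05-03, 2004-05-06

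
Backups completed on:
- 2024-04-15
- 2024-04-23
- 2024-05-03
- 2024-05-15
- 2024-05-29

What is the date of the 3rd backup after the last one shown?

2024-07-22

Gaps: 8, 10, 12, 14 days — each gap is 2 larger than the previous one.
Next gap: 16 days. 2024-05-29 + 16 days = 2024-06-14.
Next gap: 18 days. 2024-06-14 + 18 days = 2024-07-02.
Next gap: 20 days. 2024-07-02 + 20 days = 2024-07-22.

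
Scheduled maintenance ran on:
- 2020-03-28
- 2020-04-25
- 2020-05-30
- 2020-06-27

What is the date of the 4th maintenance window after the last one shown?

2020-10-31

All Saturdays; the gaps (28, 35, 28) vary with month length.
This is the last Saturday of each month.
July 2020 ends with Saturday 2020-07-25.
August 2020 ends with Saturday 2020-08-29.
September 2020 ends with Saturday 2020-09-26.
Last Saturday of October 2020: 2020-10-31.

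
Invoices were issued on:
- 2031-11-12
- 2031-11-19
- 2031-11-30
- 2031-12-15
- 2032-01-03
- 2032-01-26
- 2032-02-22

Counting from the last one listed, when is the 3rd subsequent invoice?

Gaps: 7, 11, 15, 19, 23, 27 days — each gap is 4 larger than the previous one.
Next gap: 31 days. 2032-02-22 + 31 days = 2032-03-24.
Next gap: 35 days. 2032-03-24 + 35 days = 2032-04-28.
Next gap: 39 days. 2032-04-28 + 39 days = 2032-06-06.

2032-06-06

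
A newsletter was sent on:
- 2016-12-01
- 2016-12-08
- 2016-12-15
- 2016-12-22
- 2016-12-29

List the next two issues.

Every event comes 7 days after the last (7, 7, 7, 7).
2016-12-29 + 7 days = 2017-01-05.
2017-01-05 + 7 days = 2017-01-12.

2017-01-05, 2017-01-12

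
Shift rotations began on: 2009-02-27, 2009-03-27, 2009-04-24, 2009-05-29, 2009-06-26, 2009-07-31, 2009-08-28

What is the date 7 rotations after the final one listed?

Every date is a Friday; gaps 28, 28, 35, 28, 35, 28 days.
Each is the last Friday of its month (at least one falls on the 29th or later, ruling out '4th Friday').
Last Friday of September 2009: 2009-09-25.
Last Friday of October 2009: 2009-10-30.
November 2009 ends with Friday 2009-11-27.
December 2009 ends with Friday 2009-12-25.
Last Friday of January 2010: 2010-01-29.
February 2010 ends with Friday 2010-02-26.
March 2010 ends with Friday 2010-03-26.

2010-03-26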